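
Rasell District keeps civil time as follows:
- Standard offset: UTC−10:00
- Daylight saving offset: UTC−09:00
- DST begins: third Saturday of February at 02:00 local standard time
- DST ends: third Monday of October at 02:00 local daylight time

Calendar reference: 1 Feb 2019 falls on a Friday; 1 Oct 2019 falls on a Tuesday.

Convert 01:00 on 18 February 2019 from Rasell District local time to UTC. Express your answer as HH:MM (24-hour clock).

1 February 2019 is a Friday, so the first Saturday is February 2 and the third is February 16.
1 October 2019 is a Tuesday, so the first Monday is October 7 and the third is October 21.
18 February 2019 lies within the daylight-saving period (16 February – 21 October), so Rasell District is on daylight time, UTC−09:00.
01:00 local + 9h = 10:00 UTC.

10:00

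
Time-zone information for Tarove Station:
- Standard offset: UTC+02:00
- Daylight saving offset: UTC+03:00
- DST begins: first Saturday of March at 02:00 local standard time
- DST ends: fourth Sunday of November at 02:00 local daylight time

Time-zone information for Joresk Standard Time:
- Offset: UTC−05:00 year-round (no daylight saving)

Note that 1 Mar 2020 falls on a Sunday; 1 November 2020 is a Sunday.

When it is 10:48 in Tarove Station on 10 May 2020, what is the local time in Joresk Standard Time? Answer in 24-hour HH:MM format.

1 March 2020 is a Sunday, so the first Saturday is March 7.
1 November 2020 is a Sunday, so the first Sunday is November 1 and the fourth is November 22.
Daylight saving runs 7 March – 22 November; 10 May 2020 is inside that window, so Tarove Station is at UTC+03:00.
10:48 Tarove Station − 3h = 07:48 UTC.
Joresk Standard Time stays on UTC−05:00 all year.
07:48 UTC − 5h = 02:48 Joresk Standard Time.

02:48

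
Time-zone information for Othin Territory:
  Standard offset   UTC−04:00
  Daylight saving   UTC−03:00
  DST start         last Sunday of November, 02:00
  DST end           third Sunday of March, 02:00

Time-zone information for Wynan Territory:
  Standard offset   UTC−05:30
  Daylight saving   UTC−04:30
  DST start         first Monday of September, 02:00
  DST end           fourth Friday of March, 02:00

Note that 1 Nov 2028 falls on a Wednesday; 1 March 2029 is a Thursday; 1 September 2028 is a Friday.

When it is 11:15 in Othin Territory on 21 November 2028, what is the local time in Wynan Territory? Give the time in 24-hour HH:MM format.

10:45

1 November 2028 is a Wednesday, so Sundays fall on 5, 12, 19, 26; the last is November 26.
1 March 2029 is a Thursday, so the first Sunday is March 4 and the third is March 18.
Daylight saving runs 26 November 2028 – 18 March 2029; 21 November 2028 is outside that window, so Othin Territory is on standard time at UTC−04:00.
11:15 Othin Territory + 4h = 15:15 UTC.
1 September 2028 is a Friday, so the first Monday is September 4.
1 March 2029 is a Thursday, so the first Friday is March 2 and the fourth is March 23.
At the standard offset (UTC−05:30), 15:15 UTC − 5h30m = 09:45 Wynan Territory standard time.
The standard-time date in Wynan Territory, 21 November 2028, lies within the daylight-saving period (4 September 2028 – 23 March 2029), so Wynan Territory is on daylight time, UTC−04:30.
15:15 UTC − 4h30m = 10:45 Wynan Territory.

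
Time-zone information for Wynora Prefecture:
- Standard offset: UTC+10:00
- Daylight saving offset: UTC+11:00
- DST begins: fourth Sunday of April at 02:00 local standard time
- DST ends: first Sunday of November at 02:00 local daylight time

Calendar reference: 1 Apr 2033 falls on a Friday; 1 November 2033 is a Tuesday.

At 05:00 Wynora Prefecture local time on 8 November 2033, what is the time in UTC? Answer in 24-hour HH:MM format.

19:00

1 April 2033 is a Friday, so the first Sunday is April 3 and the fourth is April 24.
1 November 2033 is a Tuesday, so the first Sunday is November 6.
8 November 2033 is outside the daylight-saving period (24 April – 6 November), so Wynora Prefecture is on standard time, UTC+10:00.
05:00 local − 10h = 19:00 UTC (rolling into the previous day, 7 November 2033).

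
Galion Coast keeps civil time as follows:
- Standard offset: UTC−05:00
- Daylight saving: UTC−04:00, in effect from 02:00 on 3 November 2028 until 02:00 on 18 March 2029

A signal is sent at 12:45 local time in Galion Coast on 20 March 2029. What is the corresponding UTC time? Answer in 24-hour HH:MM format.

20 March 2029 does not fall between 3 November 2028 and 18 March 2029, so daylight saving is not in effect and Galion Coast is at UTC−05:00.
12:45 local + 5h = 17:45 UTC.

17:45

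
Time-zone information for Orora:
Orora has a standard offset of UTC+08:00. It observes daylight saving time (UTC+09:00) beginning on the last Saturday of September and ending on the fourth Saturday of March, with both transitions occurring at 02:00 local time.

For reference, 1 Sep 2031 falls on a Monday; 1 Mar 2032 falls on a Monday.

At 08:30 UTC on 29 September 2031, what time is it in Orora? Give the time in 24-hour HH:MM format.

1 September 2031 is a Monday, so Saturdays fall on 6, 13, 20, 27; the last is September 27.
1 March 2032 is a Monday, so the first Saturday is March 6 and the fourth is March 27.
At the standard offset (UTC+08:00), 08:30 UTC + 8h = 16:30 Orora standard time.
The standard-time date in Orora, 29 September 2031, falls between 27 September 2031 and 27 March 2032, so daylight saving is in effect and Orora is at UTC+09:00.
08:30 UTC + 9h = 17:30 local.

17:30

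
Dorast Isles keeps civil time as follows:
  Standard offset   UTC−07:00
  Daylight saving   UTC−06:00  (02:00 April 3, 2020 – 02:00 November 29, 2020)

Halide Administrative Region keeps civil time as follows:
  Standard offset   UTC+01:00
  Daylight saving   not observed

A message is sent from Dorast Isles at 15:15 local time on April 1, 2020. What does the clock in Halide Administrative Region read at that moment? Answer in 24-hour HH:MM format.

23:15

April 1, 2020 is outside the daylight-saving period (3 April – 29 November), so Dorast Isles is on standard time, UTC−07:00.
15:15 Dorast Isles + 7h = 22:15 UTC.
Halide Administrative Region stays on UTC+01:00 all year.
22:15 UTC + 1h = 23:15 Halide Administrative Region.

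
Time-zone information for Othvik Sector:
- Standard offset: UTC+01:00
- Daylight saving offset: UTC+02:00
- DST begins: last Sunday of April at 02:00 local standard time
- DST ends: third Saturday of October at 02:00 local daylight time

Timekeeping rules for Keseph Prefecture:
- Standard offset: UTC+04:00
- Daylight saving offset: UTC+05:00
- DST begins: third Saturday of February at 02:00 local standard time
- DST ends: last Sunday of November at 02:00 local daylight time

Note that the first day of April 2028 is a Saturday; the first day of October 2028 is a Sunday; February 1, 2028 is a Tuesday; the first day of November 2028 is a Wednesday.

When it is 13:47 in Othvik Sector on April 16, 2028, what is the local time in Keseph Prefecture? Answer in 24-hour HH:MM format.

17:47

1 April 2028 is a Saturday, so Sundays fall on 2, 9, 16, 23, 30; the last is April 30.
1 October 2028 is a Sunday, so the first Saturday is October 7 and the third is October 21.
April 16, 2028 does not fall between 30 April and 21 October, so daylight saving is not in effect and Othvik Sector is at UTC+01:00.
13:47 Othvik Sector − 1h = 12:47 UTC.
1 February 2028 is a Tuesday, so the first Saturday is February 5 and the third is February 19.
1 November 2028 is a Wednesday, so Sundays fall on 5, 12, 19, 26; the last is November 26.
At the standard offset (UTC+04:00), 12:47 UTC + 4h = 16:47 Keseph Prefecture standard time.
Daylight saving runs 19 February – 26 November; the standard-time date in Keseph Prefecture, April 16, 2028, is inside that window, so Keseph Prefecture is at UTC+05:00.
12:47 UTC + 5h = 17:47 Keseph Prefecture.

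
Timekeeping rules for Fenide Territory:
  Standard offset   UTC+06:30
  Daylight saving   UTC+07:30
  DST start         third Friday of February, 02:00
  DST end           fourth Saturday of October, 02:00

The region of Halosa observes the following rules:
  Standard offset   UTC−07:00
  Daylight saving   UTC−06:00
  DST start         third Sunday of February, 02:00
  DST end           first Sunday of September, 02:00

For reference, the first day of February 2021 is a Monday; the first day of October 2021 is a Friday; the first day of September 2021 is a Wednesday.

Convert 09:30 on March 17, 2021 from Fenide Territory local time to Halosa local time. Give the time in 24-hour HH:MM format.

1 February 2021 is a Monday, so the first Friday is February 5 and the third is February 19.
1 October 2021 is a Friday, so the first Saturday is October 2 and the fourth is October 23.
Daylight saving runs 19 February – 23 October; March 17, 2021 is inside that window, so Fenide Territory is at UTC+07:30.
09:30 Fenide Territory − 7h30m = 02:00 UTC.
1 February 2021 is a Monday, so the first Sunday is February 7 and the third is February 21.
1 September 2021 is a Wednesday, so the first Sunday is September 5.
At the standard offset (UTC−07:00), 02:00 UTC − 7h = 19:00 Halosa standard time (rolling into the previous day, 16 March 2021).
The standard-time date in Halosa, March 16, 2021, lies within the daylight-saving period (21 February – 5 September), so Halosa is on daylight time, UTC−06:00.
02:00 UTC − 6h = 20:00 Halosa (rolling into the previous day, 16 March 2021).

20:00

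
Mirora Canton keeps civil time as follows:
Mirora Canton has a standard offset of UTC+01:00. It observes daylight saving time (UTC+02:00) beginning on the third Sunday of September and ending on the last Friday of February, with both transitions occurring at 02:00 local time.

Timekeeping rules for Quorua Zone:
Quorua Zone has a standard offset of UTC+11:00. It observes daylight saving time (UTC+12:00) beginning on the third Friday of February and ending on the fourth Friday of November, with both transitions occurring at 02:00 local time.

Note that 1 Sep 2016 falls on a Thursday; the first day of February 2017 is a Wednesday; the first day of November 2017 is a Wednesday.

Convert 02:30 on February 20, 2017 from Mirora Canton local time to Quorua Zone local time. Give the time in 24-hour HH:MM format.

1 September 2016 is a Thursday, so the first Sunday is September 4 and the third is September 18.
1 February 2017 is a Wednesday, so Fridays fall on 3, 10, 17, 24; the last is February 24.
February 20, 2017 falls between 18 September 2016 and 24 February 2017, so daylight saving is in effect and Mirora Canton is at UTC+02:00.
02:30 Mirora Canton − 2h = 00:30 UTC.
1 February 2017 is a Wednesday, so the first Friday is February 3 and the third is February 17.
1 November 2017 is a Wednesday, so the first Friday is November 3 and the fourth is November 24.
At the standard offset (UTC+11:00), 00:30 UTC + 11h = 11:30 Quorua Zone standard time.
The standard-time date in Quorua Zone, February 20, 2017, falls between 17 February and 24 November, so daylight saving is in effect and Quorua Zone is at UTC+12:00.
00:30 UTC + 12h = 12:30 Quorua Zone.

12:30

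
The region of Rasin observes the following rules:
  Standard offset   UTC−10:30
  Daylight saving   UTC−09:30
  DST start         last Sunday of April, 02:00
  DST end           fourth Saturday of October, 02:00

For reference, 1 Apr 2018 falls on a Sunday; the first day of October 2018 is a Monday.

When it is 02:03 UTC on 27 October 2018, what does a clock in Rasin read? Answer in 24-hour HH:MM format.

16:33

1 April 2018 is a Sunday, so Sundays fall on 1, 8, 15, 22, 29; the last is April 29.
1 October 2018 is a Monday, so the first Saturday is October 6 and the fourth is October 27.
At the standard offset (UTC−10:30), 02:03 UTC − 10h30m = 15:33 Rasin standard time (rolling into the previous day, 26 October 2018).
The standard-time date in Rasin, 26 October 2018, falls between 29 April and 27 October, so daylight saving is in effect and Rasin is at UTC−09:30.
02:03 UTC − 9h30m = 16:33 local (rolling into the previous day, 26 October 2018).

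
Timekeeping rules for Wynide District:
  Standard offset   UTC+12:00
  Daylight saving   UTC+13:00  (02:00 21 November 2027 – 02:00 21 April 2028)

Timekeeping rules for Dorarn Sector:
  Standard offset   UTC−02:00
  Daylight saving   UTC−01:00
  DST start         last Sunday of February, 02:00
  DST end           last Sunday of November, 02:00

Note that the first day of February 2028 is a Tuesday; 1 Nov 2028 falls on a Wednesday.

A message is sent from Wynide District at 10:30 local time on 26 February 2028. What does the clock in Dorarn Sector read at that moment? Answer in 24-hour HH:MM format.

19:30

26 February 2028 lies within the daylight-saving period (21 November 2027 – 21 April 2028), so Wynide District is on daylight time, UTC+13:00.
10:30 Wynide District − 13h = 21:30 UTC (rolling into the previous day, 25 February 2028).
1 February 2028 is a Tuesday, so Sundays fall on 6, 13, 20, 27; the last is February 27.
1 November 2028 is a Wednesday, so Sundays fall on 5, 12, 19, 26; the last is November 26.
At the standard offset (UTC−02:00), 21:30 UTC − 2h = 19:30 Dorarn Sector standard time.
Daylight saving runs 27 February – 26 November; the standard-time date in Dorarn Sector, 25 February 2028, is outside that window, so Dorarn Sector is on standard time at UTC−02:00.
21:30 UTC − 2h = 19:30 Dorarn Sector.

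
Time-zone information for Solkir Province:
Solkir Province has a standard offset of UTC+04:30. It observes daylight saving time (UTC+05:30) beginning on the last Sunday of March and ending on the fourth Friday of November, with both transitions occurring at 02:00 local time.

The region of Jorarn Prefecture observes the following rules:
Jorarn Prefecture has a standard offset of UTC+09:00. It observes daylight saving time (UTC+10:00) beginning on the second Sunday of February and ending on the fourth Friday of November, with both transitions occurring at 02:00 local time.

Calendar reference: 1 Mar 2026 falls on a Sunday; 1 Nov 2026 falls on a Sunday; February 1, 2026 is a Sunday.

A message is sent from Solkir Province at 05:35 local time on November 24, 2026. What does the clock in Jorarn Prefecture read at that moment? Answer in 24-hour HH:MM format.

10:05

1 March 2026 is a Sunday, so Sundays fall on 1, 8, 15, 22, 29; the last is March 29.
1 November 2026 is a Sunday, so the first Friday is November 6 and the fourth is November 27.
November 24, 2026 falls between 29 March and 27 November, so daylight saving is in effect and Solkir Province is at UTC+05:30.
05:35 Solkir Province − 5h30m = 00:05 UTC.
1 February 2026 is a Sunday, so the first Sunday is February 1 and the second is February 8.
1 November 2026 is a Sunday, so the first Friday is November 6 and the fourth is November 27.
At the standard offset (UTC+09:00), 00:05 UTC + 9h = 09:05 Jorarn Prefecture standard time.
The standard-time date in Jorarn Prefecture, November 24, 2026, lies within the daylight-saving period (8 February – 27 November), so Jorarn Prefecture is on daylight time, UTC+10:00.
00:05 UTC + 10h = 10:05 Jorarn Prefecture.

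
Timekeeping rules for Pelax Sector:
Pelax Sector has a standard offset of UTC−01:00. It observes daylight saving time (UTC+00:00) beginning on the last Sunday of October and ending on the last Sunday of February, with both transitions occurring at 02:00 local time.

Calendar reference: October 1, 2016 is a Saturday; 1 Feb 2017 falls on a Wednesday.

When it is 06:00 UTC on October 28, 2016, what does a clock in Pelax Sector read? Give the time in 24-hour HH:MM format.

05:00

1 October 2016 is a Saturday, so Sundays fall on 2, 9, 16, 23, 30; the last is October 30.
1 February 2017 is a Wednesday, so Sundays fall on 5, 12, 19, 26; the last is February 26.
At the standard offset (UTC−01:00), 06:00 UTC − 1h = 05:00 Pelax Sector standard time.
The standard-time date in Pelax Sector, October 28, 2016, does not fall between 30 October 2016 and 26 February 2017, so daylight saving is not in effect and Pelax Sector is at UTC−01:00.
06:00 UTC − 1h = 05:00 local.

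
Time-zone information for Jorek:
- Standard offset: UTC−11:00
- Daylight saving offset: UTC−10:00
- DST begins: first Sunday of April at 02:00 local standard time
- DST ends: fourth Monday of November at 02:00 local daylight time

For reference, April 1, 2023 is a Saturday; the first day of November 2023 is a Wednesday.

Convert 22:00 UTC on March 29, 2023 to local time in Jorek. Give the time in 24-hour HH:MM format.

11:00

1 April 2023 is a Saturday, so the first Sunday is April 2.
1 November 2023 is a Wednesday, so the first Monday is November 6 and the fourth is November 27.
At the standard offset (UTC−11:00), 22:00 UTC − 11h = 11:00 Jorek standard time.
The standard-time date in Jorek, March 29, 2023, does not fall between 2 April and 27 November, so daylight saving is not in effect and Jorek is at UTC−11:00.
22:00 UTC − 11h = 11:00 local.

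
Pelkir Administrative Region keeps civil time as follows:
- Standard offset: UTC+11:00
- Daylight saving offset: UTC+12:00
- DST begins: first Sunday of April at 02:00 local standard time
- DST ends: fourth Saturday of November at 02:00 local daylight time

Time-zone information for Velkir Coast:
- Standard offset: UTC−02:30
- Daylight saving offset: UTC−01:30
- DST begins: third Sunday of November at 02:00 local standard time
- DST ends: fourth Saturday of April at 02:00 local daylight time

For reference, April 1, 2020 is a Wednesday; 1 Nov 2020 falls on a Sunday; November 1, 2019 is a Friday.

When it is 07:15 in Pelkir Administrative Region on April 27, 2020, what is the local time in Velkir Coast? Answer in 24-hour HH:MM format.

16:45

1 April 2020 is a Wednesday, so the first Sunday is April 5.
1 November 2020 is a Sunday, so the first Saturday is November 7 and the fourth is November 28.
April 27, 2020 falls between 5 April and 28 November, so daylight saving is in effect and Pelkir Administrative Region is at UTC+12:00.
07:15 Pelkir Administrative Region − 12h = 19:15 UTC (rolling into the previous day, 26 April 2020).
1 November 2019 is a Friday, so the first Sunday is November 3 and the third is November 17.
1 April 2020 is a Wednesday, so the first Saturday is April 4 and the fourth is April 25.
At the standard offset (UTC−02:30), 19:15 UTC − 2h30m = 16:45 Velkir Coast standard time.
The standard-time date in Velkir Coast, April 26, 2020, is outside the daylight-saving period (17 November 2019 – 25 April 2020), so Velkir Coast is on standard time, UTC−02:30.
19:15 UTC − 2h30m = 16:45 Velkir Coast.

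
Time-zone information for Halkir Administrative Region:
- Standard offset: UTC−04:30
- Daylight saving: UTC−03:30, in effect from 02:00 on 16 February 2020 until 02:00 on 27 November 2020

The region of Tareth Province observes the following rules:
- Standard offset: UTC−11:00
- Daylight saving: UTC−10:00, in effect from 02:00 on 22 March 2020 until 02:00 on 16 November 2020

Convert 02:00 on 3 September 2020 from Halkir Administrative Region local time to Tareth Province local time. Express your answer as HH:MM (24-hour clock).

3 September 2020 lies within the daylight-saving period (16 February – 27 November), so Halkir Administrative Region is on daylight time, UTC−03:30.
02:00 Halkir Administrative Region + 3h30m = 05:30 UTC.
At the standard offset (UTC−11:00), 05:30 UTC − 11h = 18:30 Tareth Province standard time (rolling into the previous day, 2 September 2020).
The standard-time date in Tareth Province, 2 September 2020, falls between 22 March and 16 November, so daylight saving is in effect and Tareth Province is at UTC−10:00.
05:30 UTC − 10h = 19:30 Tareth Province (rolling into the previous day, 2 September 2020).

19:30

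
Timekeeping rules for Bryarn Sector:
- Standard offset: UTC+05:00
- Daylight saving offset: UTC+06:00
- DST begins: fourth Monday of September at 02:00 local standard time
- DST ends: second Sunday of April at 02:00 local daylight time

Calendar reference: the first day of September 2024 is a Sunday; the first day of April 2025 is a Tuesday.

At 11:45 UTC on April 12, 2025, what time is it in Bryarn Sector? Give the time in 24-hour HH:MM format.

1 September 2024 is a Sunday, so the first Monday is September 2 and the fourth is September 23.
1 April 2025 is a Tuesday, so the first Sunday is April 6 and the second is April 13.
At the standard offset (UTC+05:00), 11:45 UTC + 5h = 16:45 Bryarn Sector standard time.
The standard-time date in Bryarn Sector, April 12, 2025, lies within the daylight-saving period (23 September 2024 – 13 April 2025), so Bryarn Sector is on daylight time, UTC+06:00.
11:45 UTC + 6h = 17:45 local.

17:45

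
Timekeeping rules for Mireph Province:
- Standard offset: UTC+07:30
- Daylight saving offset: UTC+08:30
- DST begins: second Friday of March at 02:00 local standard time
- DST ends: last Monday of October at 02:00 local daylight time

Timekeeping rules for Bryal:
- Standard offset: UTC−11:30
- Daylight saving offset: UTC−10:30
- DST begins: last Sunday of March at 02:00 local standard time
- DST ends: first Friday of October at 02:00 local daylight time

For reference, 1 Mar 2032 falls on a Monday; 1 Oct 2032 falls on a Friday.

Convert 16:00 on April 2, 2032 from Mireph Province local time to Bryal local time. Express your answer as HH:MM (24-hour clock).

1 March 2032 is a Monday, so the first Friday is March 5 and the second is March 12.
1 October 2032 is a Friday, so Mondays fall on 4, 11, 18, 25; the last is October 25.
April 2, 2032 falls between 12 March and 25 October, so daylight saving is in effect and Mireph Province is at UTC+08:30.
16:00 Mireph Province − 8h30m = 07:30 UTC.
1 March 2032 is a Monday, so Sundays fall on 7, 14, 21, 28; the last is March 28.
1 October 2032 is a Friday, so the first Friday is October 1.
At the standard offset (UTC−11:30), 07:30 UTC − 11h30m = 20:00 Bryal standard time (rolling into the previous day, 1 April 2032).
The standard-time date in Bryal, April 1, 2032, falls between 28 March and 1 October, so daylight saving is in effect and Bryal is at UTC−10:30.
07:30 UTC − 10h30m = 21:00 Bryal (rolling into the previous day, 1 April 2032).

21:00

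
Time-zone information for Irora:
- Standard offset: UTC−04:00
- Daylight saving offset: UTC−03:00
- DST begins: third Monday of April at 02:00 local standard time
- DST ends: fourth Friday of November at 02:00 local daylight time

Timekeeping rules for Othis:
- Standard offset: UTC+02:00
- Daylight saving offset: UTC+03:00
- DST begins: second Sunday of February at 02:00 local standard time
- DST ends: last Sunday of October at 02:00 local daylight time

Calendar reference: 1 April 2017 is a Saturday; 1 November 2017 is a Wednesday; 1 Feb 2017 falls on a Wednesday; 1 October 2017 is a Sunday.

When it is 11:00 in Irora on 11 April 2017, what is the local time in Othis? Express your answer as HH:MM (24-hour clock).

18:00

1 April 2017 is a Saturday, so the first Monday is April 3 and the third is April 17.
1 November 2017 is a Wednesday, so the first Friday is November 3 and the fourth is November 24.
11 April 2017 does not fall between 17 April and 24 November, so daylight saving is not in effect and Irora is at UTC−04:00.
11:00 Irora + 4h = 15:00 UTC.
1 February 2017 is a Wednesday, so the first Sunday is February 5 and the second is February 12.
1 October 2017 is a Sunday, so Sundays fall on 1, 8, 15, 22, 29; the last is October 29.
At the standard offset (UTC+02:00), 15:00 UTC + 2h = 17:00 Othis standard time.
The standard-time date in Othis, 11 April 2017, lies within the daylight-saving period (12 February – 29 October), so Othis is on daylight time, UTC+03:00.
15:00 UTC + 3h = 18:00 Othis.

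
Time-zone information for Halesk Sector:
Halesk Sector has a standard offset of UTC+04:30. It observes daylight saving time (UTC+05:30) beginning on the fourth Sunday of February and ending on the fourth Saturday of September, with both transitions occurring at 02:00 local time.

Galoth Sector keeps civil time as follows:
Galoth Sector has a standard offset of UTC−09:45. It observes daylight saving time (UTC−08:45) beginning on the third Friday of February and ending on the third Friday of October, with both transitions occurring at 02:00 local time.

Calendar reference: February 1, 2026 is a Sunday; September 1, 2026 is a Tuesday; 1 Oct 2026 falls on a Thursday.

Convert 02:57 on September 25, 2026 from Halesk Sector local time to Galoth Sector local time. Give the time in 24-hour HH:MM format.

1 February 2026 is a Sunday, so the first Sunday is February 1 and the fourth is February 22.
1 September 2026 is a Tuesday, so the first Saturday is September 5 and the fourth is September 26.
September 25, 2026 lies within the daylight-saving period (22 February – 26 September), so Halesk Sector is on daylight time, UTC+05:30.
02:57 Halesk Sector − 5h30m = 21:27 UTC (rolling into the previous day, 24 September 2026).
1 February 2026 is a Sunday, so the first Friday is February 6 and the third is February 20.
1 October 2026 is a Thursday, so the first Friday is October 2 and the third is October 16.
At the standard offset (UTC−09:45), 21:27 UTC − 9h45m = 11:42 Galoth Sector standard time.
The standard-time date in Galoth Sector, September 24, 2026, lies within the daylight-saving period (20 February – 16 October), so Galoth Sector is on daylight time, UTC−08:45.
21:27 UTC − 8h45m = 12:42 Galoth Sector.

12:42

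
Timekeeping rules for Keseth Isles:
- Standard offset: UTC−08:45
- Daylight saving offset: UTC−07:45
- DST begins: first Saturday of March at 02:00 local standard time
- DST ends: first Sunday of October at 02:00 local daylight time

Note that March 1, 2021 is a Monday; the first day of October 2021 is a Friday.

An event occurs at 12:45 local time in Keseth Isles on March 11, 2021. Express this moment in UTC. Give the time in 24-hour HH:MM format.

20:30

1 March 2021 is a Monday, so the first Saturday is March 6.
1 October 2021 is a Friday, so the first Sunday is October 3.
March 11, 2021 lies within the daylight-saving period (6 March – 3 October), so Keseth Isles is on daylight time, UTC−07:45.
12:45 local + 7h45m = 20:30 UTC.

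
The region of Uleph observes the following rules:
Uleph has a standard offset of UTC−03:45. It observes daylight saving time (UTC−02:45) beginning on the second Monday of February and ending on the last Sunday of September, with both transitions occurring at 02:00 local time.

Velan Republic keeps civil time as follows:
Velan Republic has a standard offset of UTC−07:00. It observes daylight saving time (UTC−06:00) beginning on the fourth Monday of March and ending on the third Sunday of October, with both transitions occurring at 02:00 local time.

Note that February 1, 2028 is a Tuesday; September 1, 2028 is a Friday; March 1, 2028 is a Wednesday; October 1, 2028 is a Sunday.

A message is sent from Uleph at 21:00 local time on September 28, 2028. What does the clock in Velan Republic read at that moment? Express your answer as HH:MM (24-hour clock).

18:45

1 February 2028 is a Tuesday, so the first Monday is February 7 and the second is February 14.
1 September 2028 is a Friday, so Sundays fall on 3, 10, 17, 24; the last is September 24.
September 28, 2028 does not fall between 14 February and 24 September, so daylight saving is not in effect and Uleph is at UTC−03:45.
21:00 Uleph + 3h45m = 00:45 UTC (rolling into the next day, 29 September 2028).
1 March 2028 is a Wednesday, so the first Monday is March 6 and the fourth is March 27.
1 October 2028 is a Sunday, so the first Sunday is October 1 and the third is October 15.
At the standard offset (UTC−07:00), 00:45 UTC − 7h = 17:45 Velan Republic standard time (rolling into the previous day, 28 September 2028).
The standard-time date in Velan Republic, September 28, 2028, lies within the daylight-saving period (27 March – 15 October), so Velan Republic is on daylight time, UTC−06:00.
00:45 UTC − 6h = 18:45 Velan Republic (rolling into the previous day, 28 September 2028).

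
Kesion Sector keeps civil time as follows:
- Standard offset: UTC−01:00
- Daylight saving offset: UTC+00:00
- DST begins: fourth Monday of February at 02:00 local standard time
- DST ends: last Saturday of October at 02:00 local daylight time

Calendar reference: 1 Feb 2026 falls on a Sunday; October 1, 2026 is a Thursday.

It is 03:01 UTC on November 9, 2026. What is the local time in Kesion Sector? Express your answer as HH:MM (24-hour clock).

02:01

1 February 2026 is a Sunday, so the first Monday is February 2 and the fourth is February 23.
1 October 2026 is a Thursday, so Saturdays fall on 3, 10, 17, 24, 31; the last is October 31.
At the standard offset (UTC−01:00), 03:01 UTC − 1h = 02:01 Kesion Sector standard time.
Daylight saving runs 23 February – 31 October; the standard-time date in Kesion Sector, November 9, 2026, is outside that window, so Kesion Sector is on standard time at UTC−01:00.
03:01 UTC − 1h = 02:01 local.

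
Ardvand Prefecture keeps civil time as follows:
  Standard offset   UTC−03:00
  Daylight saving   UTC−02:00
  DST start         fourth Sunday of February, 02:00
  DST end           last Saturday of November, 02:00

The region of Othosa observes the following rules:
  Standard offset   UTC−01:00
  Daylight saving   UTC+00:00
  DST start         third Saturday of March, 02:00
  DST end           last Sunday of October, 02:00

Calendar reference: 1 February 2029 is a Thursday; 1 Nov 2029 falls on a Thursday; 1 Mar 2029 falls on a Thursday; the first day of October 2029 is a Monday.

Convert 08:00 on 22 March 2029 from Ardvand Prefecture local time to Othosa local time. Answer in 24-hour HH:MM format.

1 February 2029 is a Thursday, so the first Sunday is February 4 and the fourth is February 25.
1 November 2029 is a Thursday, so Saturdays fall on 3, 10, 17, 24; the last is November 24.
22 March 2029 lies within the daylight-saving period (25 February – 24 November), so Ardvand Prefecture is on daylight time, UTC−02:00.
08:00 Ardvand Prefecture + 2h = 10:00 UTC.
1 March 2029 is a Thursday, so the first Saturday is March 3 and the third is March 17.
1 October 2029 is a Monday, so Sundays fall on 7, 14, 21, 28; the last is October 28.
At the standard offset (UTC−01:00), 10:00 UTC − 1h = 09:00 Othosa standard time.
The standard-time date in Othosa, 22 March 2029, lies within the daylight-saving period (17 March – 28 October), so Othosa is on daylight time, UTC+00:00.
10:00 UTC + 0h = 10:00 Othosa.

10:00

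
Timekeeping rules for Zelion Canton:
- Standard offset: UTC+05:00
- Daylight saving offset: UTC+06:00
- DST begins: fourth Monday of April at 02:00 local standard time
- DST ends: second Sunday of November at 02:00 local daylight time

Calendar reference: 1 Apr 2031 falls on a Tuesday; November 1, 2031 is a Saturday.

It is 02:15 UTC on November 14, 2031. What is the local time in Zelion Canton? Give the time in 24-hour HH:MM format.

1 April 2031 is a Tuesday, so the first Monday is April 7 and the fourth is April 28.
1 November 2031 is a Saturday, so the first Sunday is November 2 and the second is November 9.
At the standard offset (UTC+05:00), 02:15 UTC + 5h = 07:15 Zelion Canton standard time.
Daylight saving runs 28 April – 9 November; the standard-time date in Zelion Canton, November 14, 2031, is outside that window, so Zelion Canton is on standard time at UTC+05:00.
02:15 UTC + 5h = 07:15 local.

07:15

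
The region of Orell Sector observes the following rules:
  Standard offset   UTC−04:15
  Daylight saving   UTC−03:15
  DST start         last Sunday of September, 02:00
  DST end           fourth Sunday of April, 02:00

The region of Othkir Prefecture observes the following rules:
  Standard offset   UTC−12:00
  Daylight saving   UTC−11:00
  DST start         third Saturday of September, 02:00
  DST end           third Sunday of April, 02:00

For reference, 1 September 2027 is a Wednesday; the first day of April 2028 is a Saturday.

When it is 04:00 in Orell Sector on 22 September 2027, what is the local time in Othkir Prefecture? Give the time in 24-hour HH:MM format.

21:15

1 September 2027 is a Wednesday, so Sundays fall on 5, 12, 19, 26; the last is September 26.
1 April 2028 is a Saturday, so the first Sunday is April 2 and the fourth is April 23.
Daylight saving runs 26 September 2027 – 23 April 2028; 22 September 2027 is outside that window, so Orell Sector is on standard time at UTC−04:15.
04:00 Orell Sector + 4h15m = 08:15 UTC.
1 September 2027 is a Wednesday, so the first Saturday is September 4 and the third is September 18.
1 April 2028 is a Saturday, so the first Sunday is April 2 and the third is April 16.
At the standard offset (UTC−12:00), 08:15 UTC − 12h = 20:15 Othkir Prefecture standard time (rolling into the previous day, 21 September 2027).
The standard-time date in Othkir Prefecture, 21 September 2027, lies within the daylight-saving period (18 September 2027 – 16 April 2028), so Othkir Prefecture is on daylight time, UTC−11:00.
08:15 UTC − 11h = 21:15 Othkir Prefecture (rolling into the previous day, 21 September 2027).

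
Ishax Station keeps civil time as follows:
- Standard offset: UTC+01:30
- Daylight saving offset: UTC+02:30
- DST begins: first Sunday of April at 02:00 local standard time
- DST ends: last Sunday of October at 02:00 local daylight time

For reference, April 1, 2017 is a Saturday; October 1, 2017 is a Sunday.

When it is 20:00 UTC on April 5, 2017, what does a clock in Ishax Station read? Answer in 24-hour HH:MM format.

1 April 2017 is a Saturday, so the first Sunday is April 2.
1 October 2017 is a Sunday, so Sundays fall on 1, 8, 15, 22, 29; the last is October 29.
At the standard offset (UTC+01:30), 20:00 UTC + 1h30m = 21:30 Ishax Station standard time.
The standard-time date in Ishax Station, April 5, 2017, lies within the daylight-saving period (2 April – 29 October), so Ishax Station is on daylight time, UTC+02:30.
20:00 UTC + 2h30m = 22:30 local.

22:30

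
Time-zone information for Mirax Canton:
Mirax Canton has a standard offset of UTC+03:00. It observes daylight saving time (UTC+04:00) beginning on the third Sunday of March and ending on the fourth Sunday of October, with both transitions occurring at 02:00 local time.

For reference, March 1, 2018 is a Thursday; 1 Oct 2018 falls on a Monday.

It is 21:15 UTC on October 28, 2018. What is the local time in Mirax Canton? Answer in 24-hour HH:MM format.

1 March 2018 is a Thursday, so the first Sunday is March 4 and the third is March 18.
1 October 2018 is a Monday, so the first Sunday is October 7 and the fourth is October 28.
At the standard offset (UTC+03:00), 21:15 UTC + 3h = 00:15 Mirax Canton standard time (rolling into the next day, 29 October 2018).
Daylight saving runs 18 March – 28 October; the standard-time date in Mirax Canton, October 29, 2018, is outside that window, so Mirax Canton is on standard time at UTC+03:00.
21:15 UTC + 3h = 00:15 local (rolling into the next day, 29 October 2018).

00:15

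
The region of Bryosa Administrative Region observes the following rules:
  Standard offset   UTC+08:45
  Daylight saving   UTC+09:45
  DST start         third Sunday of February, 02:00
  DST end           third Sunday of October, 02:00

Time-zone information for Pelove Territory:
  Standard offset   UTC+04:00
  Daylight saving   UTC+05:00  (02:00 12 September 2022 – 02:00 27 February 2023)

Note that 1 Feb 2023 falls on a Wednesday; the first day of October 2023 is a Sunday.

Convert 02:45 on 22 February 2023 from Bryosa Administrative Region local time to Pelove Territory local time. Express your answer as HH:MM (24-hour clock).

1 February 2023 is a Wednesday, so the first Sunday is February 5 and the third is February 19.
1 October 2023 is a Sunday, so the first Sunday is October 1 and the third is October 15.
22 February 2023 lies within the daylight-saving period (19 February – 15 October), so Bryosa Administrative Region is on daylight time, UTC+09:45.
02:45 Bryosa Administrative Region − 9h45m = 17:00 UTC (rolling into the previous day, 21 February 2023).
At the standard offset (UTC+04:00), 17:00 UTC + 4h = 21:00 Pelove Territory standard time.
The standard-time date in Pelove Territory, 21 February 2023, lies within the daylight-saving period (12 September 2022 – 27 February 2023), so Pelove Territory is on daylight time, UTC+05:00.
17:00 UTC + 5h = 22:00 Pelove Territory.

22:00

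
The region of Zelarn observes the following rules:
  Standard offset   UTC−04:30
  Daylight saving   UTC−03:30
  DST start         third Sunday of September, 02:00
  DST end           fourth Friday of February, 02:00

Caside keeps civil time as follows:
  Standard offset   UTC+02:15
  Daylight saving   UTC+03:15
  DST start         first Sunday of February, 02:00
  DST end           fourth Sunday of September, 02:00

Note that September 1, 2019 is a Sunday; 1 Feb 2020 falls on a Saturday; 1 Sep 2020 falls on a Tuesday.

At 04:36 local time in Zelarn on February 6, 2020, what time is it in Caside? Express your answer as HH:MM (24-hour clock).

11:21

1 September 2019 is a Sunday, so the first Sunday is September 1 and the third is September 15.
1 February 2020 is a Saturday, so the first Friday is February 7 and the fourth is February 28.
February 6, 2020 lies within the daylight-saving period (15 September 2019 – 28 February 2020), so Zelarn is on daylight time, UTC−03:30.
04:36 Zelarn + 3h30m = 08:06 UTC.
1 February 2020 is a Saturday, so the first Sunday is February 2.
1 September 2020 is a Tuesday, so the first Sunday is September 6 and the fourth is September 27.
At the standard offset (UTC+02:15), 08:06 UTC + 2h15m = 10:21 Caside standard time.
The standard-time date in Caside, February 6, 2020, lies within the daylight-saving period (2 February – 27 September), so Caside is on daylight time, UTC+03:15.
08:06 UTC + 3h15m = 11:21 Caside.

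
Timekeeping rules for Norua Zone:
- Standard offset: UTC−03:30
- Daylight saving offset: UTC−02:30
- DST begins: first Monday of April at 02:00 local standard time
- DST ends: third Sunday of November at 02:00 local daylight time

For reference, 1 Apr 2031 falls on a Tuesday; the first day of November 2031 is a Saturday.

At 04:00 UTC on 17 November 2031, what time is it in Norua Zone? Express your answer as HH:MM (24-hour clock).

00:30

1 April 2031 is a Tuesday, so the first Monday is April 7.
1 November 2031 is a Saturday, so the first Sunday is November 2 and the third is November 16.
At the standard offset (UTC−03:30), 04:00 UTC − 3h30m = 00:30 Norua Zone standard time.
The standard-time date in Norua Zone, 17 November 2031, does not fall between 7 April and 16 November, so daylight saving is not in effect and Norua Zone is at UTC−03:30.
04:00 UTC − 3h30m = 00:30 local.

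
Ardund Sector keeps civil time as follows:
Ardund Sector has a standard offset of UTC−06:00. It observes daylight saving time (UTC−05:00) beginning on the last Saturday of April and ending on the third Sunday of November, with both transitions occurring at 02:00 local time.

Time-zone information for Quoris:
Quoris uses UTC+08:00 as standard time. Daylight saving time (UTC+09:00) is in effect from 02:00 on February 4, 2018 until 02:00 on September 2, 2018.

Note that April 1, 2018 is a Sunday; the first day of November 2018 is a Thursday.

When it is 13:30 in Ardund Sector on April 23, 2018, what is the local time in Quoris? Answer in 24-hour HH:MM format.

04:30

1 April 2018 is a Sunday, so Saturdays fall on 7, 14, 21, 28; the last is April 28.
1 November 2018 is a Thursday, so the first Sunday is November 4 and the third is November 18.
April 23, 2018 is outside the daylight-saving period (28 April – 18 November), so Ardund Sector is on standard time, UTC−06:00.
13:30 Ardund Sector + 6h = 19:30 UTC.
At the standard offset (UTC+08:00), 19:30 UTC + 8h = 03:30 Quoris standard time (rolling into the next day, 24 April 2018).
The standard-time date in Quoris, April 24, 2018, falls between 4 February and 2 September, so daylight saving is in effect and Quoris is at UTC+09:00.
19:30 UTC + 9h = 04:30 Quoris (rolling into the next day, 24 April 2018).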